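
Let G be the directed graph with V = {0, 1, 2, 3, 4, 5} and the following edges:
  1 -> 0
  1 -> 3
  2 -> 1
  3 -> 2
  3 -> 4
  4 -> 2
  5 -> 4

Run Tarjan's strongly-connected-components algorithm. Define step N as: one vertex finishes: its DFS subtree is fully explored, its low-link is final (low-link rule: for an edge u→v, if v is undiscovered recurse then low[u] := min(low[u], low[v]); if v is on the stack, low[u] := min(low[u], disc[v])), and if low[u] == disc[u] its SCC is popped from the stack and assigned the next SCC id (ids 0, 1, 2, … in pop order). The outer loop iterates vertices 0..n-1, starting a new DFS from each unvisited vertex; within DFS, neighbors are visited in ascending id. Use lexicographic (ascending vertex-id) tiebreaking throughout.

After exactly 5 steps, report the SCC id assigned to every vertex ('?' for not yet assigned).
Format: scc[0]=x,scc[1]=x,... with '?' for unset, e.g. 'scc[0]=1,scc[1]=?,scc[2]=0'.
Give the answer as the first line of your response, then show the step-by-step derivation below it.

scc[0]=0,scc[1]=1,scc[2]=1,scc[3]=1,scc[4]=1,scc[5]=?

step 1: low=(low[0]=0,low[1]=?,low[2]=?,low[3]=?,low[4]=?,low[5]=?); scc=(scc[0]=0,scc[1]=?,scc[2]=?,scc[3]=?,scc[4]=?,scc[5]=?)
step 2: low=(low[0]=0,low[1]=1,low[2]=1,low[3]=2,low[4]=?,low[5]=?); scc=(scc[0]=0,scc[1]=?,scc[2]=?,scc[3]=?,scc[4]=?,scc[5]=?)
step 3: low=(low[0]=0,low[1]=1,low[2]=1,low[3]=1,low[4]=3,low[5]=?); scc=(scc[0]=0,scc[1]=?,scc[2]=?,scc[3]=?,scc[4]=?,scc[5]=?)
step 4: low=(low[0]=0,low[1]=1,low[2]=1,low[3]=1,low[4]=3,low[5]=?); scc=(scc[0]=0,scc[1]=?,scc[2]=?,scc[3]=?,scc[4]=?,scc[5]=?)
step 5: low=(low[0]=0,low[1]=1,low[2]=1,low[3]=1,low[4]=3,low[5]=?); scc=(scc[0]=0,scc[1]=1,scc[2]=1,scc[3]=1,scc[4]=1,scc[5]=?)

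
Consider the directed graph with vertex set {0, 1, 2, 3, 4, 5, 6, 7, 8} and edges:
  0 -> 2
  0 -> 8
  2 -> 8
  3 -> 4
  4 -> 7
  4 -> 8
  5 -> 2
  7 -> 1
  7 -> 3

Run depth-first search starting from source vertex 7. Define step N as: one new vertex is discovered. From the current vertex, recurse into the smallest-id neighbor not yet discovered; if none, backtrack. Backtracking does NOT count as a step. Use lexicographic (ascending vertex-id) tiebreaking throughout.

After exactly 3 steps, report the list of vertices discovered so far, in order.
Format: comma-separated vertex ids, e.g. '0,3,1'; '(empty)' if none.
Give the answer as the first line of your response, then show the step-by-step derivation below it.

7,1,3

step 1: discover 7; path=7; order=7
step 2: discover 1; path=7>1; order=7,1
step 3: discover 3; path=7>3; order=7,1,3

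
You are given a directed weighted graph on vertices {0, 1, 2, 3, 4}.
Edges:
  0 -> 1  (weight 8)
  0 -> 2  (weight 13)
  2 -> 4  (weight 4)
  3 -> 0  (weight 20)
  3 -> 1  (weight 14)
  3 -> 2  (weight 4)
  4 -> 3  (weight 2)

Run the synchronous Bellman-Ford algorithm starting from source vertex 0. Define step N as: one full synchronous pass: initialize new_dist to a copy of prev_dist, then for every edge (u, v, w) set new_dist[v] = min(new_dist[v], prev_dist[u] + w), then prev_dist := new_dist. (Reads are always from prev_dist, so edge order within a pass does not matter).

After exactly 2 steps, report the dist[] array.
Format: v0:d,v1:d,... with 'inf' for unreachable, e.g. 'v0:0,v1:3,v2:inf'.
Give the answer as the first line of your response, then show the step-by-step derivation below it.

v0:0,v1:8,v2:13,v3:inf,v4:17

step 1: dist = v0:0,v1:8,v2:13,v3:inf,v4:inf
step 2: dist = v0:0,v1:8,v2:13,v3:inf,v4:17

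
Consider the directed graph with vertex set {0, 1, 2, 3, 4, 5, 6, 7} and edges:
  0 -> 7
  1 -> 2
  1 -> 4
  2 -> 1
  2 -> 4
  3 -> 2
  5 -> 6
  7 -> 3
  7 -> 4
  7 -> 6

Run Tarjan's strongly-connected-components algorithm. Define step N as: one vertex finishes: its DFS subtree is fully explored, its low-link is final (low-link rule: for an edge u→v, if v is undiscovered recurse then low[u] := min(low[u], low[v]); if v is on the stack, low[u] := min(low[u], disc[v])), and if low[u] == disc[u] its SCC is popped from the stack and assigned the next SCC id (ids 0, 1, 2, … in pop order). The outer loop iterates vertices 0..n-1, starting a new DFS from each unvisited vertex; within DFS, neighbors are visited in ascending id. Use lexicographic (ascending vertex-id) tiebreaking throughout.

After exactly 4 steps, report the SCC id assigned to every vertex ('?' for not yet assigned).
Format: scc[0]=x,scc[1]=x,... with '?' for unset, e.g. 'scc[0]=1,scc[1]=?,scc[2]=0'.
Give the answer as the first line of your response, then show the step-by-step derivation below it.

scc[0]=?,scc[1]=1,scc[2]=1,scc[3]=2,scc[4]=0,scc[5]=?,scc[6]=?,scc[7]=?

step 1: low=(low[0]=0,low[1]=3,low[2]=3,low[3]=2,low[4]=5,low[5]=?,low[6]=?,low[7]=1); scc=(scc[0]=?,scc[1]=?,scc[2]=?,scc[3]=?,scc[4]=0,scc[5]=?,scc[6]=?,scc[7]=?)
step 2: low=(low[0]=0,low[1]=3,low[2]=3,low[3]=2,low[4]=5,low[5]=?,low[6]=?,low[7]=1); scc=(scc[0]=?,scc[1]=?,scc[2]=?,scc[3]=?,scc[4]=0,scc[5]=?,scc[6]=?,scc[7]=?)
step 3: low=(low[0]=0,low[1]=3,low[2]=3,low[3]=2,low[4]=5,low[5]=?,low[6]=?,low[7]=1); scc=(scc[0]=?,scc[1]=1,scc[2]=1,scc[3]=?,scc[4]=0,scc[5]=?,scc[6]=?,scc[7]=?)
step 4: low=(low[0]=0,low[1]=3,low[2]=3,low[3]=2,low[4]=5,low[5]=?,low[6]=?,low[7]=1); scc=(scc[0]=?,scc[1]=1,scc[2]=1,scc[3]=2,scc[4]=0,scc[5]=?,scc[6]=?,scc[7]=?)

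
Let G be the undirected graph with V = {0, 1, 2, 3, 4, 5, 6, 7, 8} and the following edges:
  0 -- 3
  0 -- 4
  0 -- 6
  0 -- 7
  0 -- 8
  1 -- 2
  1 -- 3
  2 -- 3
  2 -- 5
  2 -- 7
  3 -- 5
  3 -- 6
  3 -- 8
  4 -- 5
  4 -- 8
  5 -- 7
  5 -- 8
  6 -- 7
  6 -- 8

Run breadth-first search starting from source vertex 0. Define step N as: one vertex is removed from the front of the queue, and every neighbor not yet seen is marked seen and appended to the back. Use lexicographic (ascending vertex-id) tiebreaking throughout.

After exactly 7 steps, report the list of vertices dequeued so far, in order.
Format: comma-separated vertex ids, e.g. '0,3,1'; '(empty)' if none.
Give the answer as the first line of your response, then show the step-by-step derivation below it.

0,3,4,6,7,8,1

step 1: dequeue 0; queue=[3,4,6,7,8]; order=0
step 2: dequeue 3; queue=[4,6,7,8,1,2,5]; order=0,3
step 3: dequeue 4; queue=[6,7,8,1,2,5]; order=0,3,4
step 4: dequeue 6; queue=[7,8,1,2,5]; order=0,3,4,6
step 5: dequeue 7; queue=[8,1,2,5]; order=0,3,4,6,7
step 6: dequeue 8; queue=[1,2,5]; order=0,3,4,6,7,8
step 7: dequeue 1; queue=[2,5]; order=0,3,4,6,7,8,1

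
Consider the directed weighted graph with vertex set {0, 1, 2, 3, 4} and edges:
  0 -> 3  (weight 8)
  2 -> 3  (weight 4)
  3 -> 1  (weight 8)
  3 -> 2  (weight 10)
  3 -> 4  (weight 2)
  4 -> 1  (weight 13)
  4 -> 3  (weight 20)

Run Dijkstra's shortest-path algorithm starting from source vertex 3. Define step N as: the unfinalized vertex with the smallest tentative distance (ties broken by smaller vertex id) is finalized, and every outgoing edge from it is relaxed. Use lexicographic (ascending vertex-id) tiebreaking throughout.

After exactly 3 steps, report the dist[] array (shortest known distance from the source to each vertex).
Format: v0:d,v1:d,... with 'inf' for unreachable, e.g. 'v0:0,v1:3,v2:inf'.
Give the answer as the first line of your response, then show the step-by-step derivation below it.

v0:inf,v1:8,v2:10,v3:0,v4:2

step 1: dist = v0:inf,v1:8,v2:10,v3:0,v4:2
step 2: dist = v0:inf,v1:8,v2:10,v3:0,v4:2
step 3: dist = v0:inf,v1:8,v2:10,v3:0,v4:2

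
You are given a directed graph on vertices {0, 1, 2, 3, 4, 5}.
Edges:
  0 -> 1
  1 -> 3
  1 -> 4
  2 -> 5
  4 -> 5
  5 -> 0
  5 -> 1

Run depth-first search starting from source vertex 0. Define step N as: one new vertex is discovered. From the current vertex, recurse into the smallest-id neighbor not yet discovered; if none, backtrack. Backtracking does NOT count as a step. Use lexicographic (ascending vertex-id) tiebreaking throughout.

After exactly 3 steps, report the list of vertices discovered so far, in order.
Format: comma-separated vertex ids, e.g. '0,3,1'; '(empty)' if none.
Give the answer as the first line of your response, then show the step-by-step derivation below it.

0,1,3

step 1: discover 0; path=0; order=0
step 2: discover 1; path=0>1; order=0,1
step 3: discover 3; path=0>1>3; order=0,1,3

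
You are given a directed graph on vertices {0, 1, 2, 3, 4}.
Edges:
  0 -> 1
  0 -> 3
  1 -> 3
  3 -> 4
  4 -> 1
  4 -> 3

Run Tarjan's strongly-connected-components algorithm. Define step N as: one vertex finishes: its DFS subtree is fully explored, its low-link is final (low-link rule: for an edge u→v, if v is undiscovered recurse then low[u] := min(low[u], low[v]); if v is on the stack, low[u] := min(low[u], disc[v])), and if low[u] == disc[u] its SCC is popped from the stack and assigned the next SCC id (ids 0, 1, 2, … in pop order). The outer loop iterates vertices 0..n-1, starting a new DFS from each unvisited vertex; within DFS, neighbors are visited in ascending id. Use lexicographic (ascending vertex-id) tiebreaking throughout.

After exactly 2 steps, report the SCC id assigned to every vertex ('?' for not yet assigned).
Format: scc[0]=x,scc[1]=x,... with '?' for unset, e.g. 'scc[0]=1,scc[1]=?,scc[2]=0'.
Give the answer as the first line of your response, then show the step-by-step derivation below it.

scc[0]=?,scc[1]=?,scc[2]=?,scc[3]=?,scc[4]=?

step 1: low=(low[0]=0,low[1]=1,low[2]=?,low[3]=2,low[4]=1); scc=(scc[0]=?,scc[1]=?,scc[2]=?,scc[3]=?,scc[4]=?)
step 2: low=(low[0]=0,low[1]=1,low[2]=?,low[3]=1,low[4]=1); scc=(scc[0]=?,scc[1]=?,scc[2]=?,scc[3]=?,scc[4]=?)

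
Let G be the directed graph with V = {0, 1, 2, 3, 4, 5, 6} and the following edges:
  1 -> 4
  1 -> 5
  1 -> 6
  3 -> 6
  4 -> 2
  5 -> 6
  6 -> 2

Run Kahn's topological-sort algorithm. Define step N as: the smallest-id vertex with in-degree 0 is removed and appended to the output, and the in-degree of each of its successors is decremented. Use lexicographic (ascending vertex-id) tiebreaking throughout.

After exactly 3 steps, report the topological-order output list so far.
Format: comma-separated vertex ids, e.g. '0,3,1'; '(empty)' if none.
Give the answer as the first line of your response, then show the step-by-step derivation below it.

0,1,3

step 1: output 0; order=[0]; indeg=(0,0,2,0,1,1,3)
step 2: output 1; order=[0,1]; indeg=(0,0,2,0,0,0,2)
step 3: output 3; order=[0,1,3]; indeg=(0,0,2,0,0,0,1)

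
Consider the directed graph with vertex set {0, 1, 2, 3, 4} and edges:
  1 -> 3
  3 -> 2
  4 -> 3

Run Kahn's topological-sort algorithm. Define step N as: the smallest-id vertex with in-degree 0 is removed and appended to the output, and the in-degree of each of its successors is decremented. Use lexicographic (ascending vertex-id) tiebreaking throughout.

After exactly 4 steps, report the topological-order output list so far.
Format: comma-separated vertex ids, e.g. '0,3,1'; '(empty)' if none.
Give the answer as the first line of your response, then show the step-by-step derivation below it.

0,1,4,3

step 1: output 0; order=[0]; indeg=(0,0,1,2,0)
step 2: output 1; order=[0,1]; indeg=(0,0,1,1,0)
step 3: output 4; order=[0,1,4]; indeg=(0,0,1,0,0)
step 4: output 3; order=[0,1,4,3]; indeg=(0,0,0,0,0)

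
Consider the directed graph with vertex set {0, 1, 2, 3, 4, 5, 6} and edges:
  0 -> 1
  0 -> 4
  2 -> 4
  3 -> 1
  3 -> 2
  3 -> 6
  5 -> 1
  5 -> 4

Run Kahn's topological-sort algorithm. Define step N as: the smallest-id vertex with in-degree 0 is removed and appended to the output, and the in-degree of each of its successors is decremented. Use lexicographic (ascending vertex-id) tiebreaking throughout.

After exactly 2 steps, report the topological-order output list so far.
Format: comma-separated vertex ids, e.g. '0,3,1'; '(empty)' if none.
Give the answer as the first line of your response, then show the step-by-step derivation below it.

0,3

step 1: output 0; order=[0]; indeg=(0,2,1,0,2,0,1)
step 2: output 3; order=[0,3]; indeg=(0,1,0,0,2,0,0)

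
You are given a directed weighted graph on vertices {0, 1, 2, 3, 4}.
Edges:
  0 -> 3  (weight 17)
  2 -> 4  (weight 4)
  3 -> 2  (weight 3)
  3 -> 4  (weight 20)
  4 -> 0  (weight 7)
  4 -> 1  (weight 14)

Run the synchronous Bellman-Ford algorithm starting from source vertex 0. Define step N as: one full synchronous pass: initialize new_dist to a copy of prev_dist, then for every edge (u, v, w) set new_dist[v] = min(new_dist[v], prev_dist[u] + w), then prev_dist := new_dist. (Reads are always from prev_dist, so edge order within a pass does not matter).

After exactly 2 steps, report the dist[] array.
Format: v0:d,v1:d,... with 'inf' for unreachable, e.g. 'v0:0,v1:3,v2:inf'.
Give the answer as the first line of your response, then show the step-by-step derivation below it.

v0:0,v1:inf,v2:20,v3:17,v4:37

step 1: dist = v0:0,v1:inf,v2:inf,v3:17,v4:inf
step 2: dist = v0:0,v1:inf,v2:20,v3:17,v4:37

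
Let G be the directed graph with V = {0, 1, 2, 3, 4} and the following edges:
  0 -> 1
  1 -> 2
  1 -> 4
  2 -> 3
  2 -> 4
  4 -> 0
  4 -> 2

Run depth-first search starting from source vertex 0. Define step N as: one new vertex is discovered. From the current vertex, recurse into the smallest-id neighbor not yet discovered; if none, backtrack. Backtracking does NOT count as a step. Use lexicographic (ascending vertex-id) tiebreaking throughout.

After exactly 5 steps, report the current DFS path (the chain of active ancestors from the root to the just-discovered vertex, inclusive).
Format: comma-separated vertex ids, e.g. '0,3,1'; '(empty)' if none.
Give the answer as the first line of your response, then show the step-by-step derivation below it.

0,1,2,4

step 1: discover 0; path=0; order=0
step 2: discover 1; path=0>1; order=0,1
step 3: discover 2; path=0>1>2; order=0,1,2
step 4: discover 3; path=0>1>2>3; order=0,1,2,3
step 5: discover 4; path=0>1>2>4; order=0,1,2,3,4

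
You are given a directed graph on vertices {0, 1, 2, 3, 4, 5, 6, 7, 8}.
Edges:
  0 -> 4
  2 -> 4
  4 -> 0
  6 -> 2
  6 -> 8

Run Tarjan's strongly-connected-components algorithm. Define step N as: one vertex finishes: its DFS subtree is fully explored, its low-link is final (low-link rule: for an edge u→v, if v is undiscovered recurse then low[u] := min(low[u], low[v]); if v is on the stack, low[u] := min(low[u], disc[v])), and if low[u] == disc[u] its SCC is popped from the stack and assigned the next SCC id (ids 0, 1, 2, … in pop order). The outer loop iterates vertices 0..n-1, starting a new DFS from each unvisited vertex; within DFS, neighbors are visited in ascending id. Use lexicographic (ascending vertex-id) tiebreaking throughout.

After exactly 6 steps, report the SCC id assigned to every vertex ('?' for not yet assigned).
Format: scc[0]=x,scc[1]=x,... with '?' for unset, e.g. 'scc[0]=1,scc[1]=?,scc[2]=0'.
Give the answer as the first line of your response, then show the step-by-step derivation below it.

scc[0]=0,scc[1]=1,scc[2]=2,scc[3]=3,scc[4]=0,scc[5]=4,scc[6]=?,scc[7]=?,scc[8]=?

step 1: low=(low[0]=0,low[1]=?,low[2]=?,low[3]=?,low[4]=0,low[5]=?,low[6]=?,low[7]=?,low[8]=?); scc=(scc[0]=?,scc[1]=?,scc[2]=?,scc[3]=?,scc[4]=?,scc[5]=?,scc[6]=?,scc[7]=?,scc[8]=?)
step 2: low=(low[0]=0,low[1]=?,low[2]=?,low[3]=?,low[4]=0,low[5]=?,low[6]=?,low[7]=?,low[8]=?); scc=(scc[0]=0,scc[1]=?,scc[2]=?,scc[3]=?,scc[4]=0,scc[5]=?,scc[6]=?,scc[7]=?,scc[8]=?)
step 3: low=(low[0]=0,low[1]=2,low[2]=?,low[3]=?,low[4]=0,low[5]=?,low[6]=?,low[7]=?,low[8]=?); scc=(scc[0]=0,scc[1]=1,scc[2]=?,scc[3]=?,scc[4]=0,scc[5]=?,scc[6]=?,scc[7]=?,scc[8]=?)
step 4: low=(low[0]=0,low[1]=2,low[2]=3,low[3]=?,low[4]=0,low[5]=?,low[6]=?,low[7]=?,low[8]=?); scc=(scc[0]=0,scc[1]=1,scc[2]=2,scc[3]=?,scc[4]=0,scc[5]=?,scc[6]=?,scc[7]=?,scc[8]=?)
step 5: low=(low[0]=0,low[1]=2,low[2]=3,low[3]=4,low[4]=0,low[5]=?,low[6]=?,low[7]=?,low[8]=?); scc=(scc[0]=0,scc[1]=1,scc[2]=2,scc[3]=3,scc[4]=0,scc[5]=?,scc[6]=?,scc[7]=?,scc[8]=?)
step 6: low=(low[0]=0,low[1]=2,low[2]=3,low[3]=4,low[4]=0,low[5]=5,low[6]=?,low[7]=?,low[8]=?); scc=(scc[0]=0,scc[1]=1,scc[2]=2,scc[3]=3,scc[4]=0,scc[5]=4,scc[6]=?,scc[7]=?,scc[8]=?)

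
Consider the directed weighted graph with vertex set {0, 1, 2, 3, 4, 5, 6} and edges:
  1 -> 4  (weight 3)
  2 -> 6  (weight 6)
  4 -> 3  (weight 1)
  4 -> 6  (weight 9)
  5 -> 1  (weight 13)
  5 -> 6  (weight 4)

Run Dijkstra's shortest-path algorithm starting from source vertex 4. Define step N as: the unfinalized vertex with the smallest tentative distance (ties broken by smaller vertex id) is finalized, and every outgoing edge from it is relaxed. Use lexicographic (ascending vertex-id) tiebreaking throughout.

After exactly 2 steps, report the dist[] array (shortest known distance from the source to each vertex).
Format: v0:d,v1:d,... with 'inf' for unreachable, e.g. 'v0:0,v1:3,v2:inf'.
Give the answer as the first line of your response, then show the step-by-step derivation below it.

v0:inf,v1:inf,v2:inf,v3:1,v4:0,v5:inf,v6:9

step 1: dist = v0:inf,v1:inf,v2:inf,v3:1,v4:0,v5:inf,v6:9
step 2: dist = v0:inf,v1:inf,v2:inf,v3:1,v4:0,v5:inf,v6:9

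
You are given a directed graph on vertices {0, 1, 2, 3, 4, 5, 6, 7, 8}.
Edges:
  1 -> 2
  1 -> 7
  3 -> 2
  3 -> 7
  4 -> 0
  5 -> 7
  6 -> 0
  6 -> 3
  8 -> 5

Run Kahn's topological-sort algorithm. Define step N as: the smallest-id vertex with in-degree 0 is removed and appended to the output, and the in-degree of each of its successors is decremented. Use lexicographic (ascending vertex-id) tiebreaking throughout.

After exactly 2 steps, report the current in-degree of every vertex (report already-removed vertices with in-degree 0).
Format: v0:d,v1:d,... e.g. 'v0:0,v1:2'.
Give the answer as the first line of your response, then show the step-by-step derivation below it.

v0:1,v1:0,v2:1,v3:1,v4:0,v5:1,v6:0,v7:2,v8:0

step 1: output 1; order=[1]; indeg=(2,0,1,1,0,1,0,2,0)
step 2: output 4; order=[1,4]; indeg=(1,0,1,1,0,1,0,2,0)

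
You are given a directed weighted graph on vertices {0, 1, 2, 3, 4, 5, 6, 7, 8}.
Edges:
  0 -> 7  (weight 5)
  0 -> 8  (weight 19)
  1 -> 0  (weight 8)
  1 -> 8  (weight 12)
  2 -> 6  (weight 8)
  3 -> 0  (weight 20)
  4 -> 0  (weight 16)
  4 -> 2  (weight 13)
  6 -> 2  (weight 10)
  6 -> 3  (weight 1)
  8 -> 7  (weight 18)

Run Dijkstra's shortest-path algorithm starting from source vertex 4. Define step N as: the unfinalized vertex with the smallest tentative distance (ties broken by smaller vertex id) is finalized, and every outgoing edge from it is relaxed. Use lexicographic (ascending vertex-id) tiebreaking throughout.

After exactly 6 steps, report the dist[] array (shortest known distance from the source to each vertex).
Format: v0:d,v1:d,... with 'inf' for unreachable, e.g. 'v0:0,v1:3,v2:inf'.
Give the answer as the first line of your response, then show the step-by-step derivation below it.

v0:16,v1:inf,v2:13,v3:22,v4:0,v5:inf,v6:21,v7:21,v8:35

step 1: dist = v0:16,v1:inf,v2:13,v3:inf,v4:0,v5:inf,v6:inf,v7:inf,v8:inf
step 2: dist = v0:16,v1:inf,v2:13,v3:inf,v4:0,v5:inf,v6:21,v7:inf,v8:inf
step 3: dist = v0:16,v1:inf,v2:13,v3:inf,v4:0,v5:inf,v6:21,v7:21,v8:35
step 4: dist = v0:16,v1:inf,v2:13,v3:22,v4:0,v5:inf,v6:21,v7:21,v8:35
step 5: dist = v0:16,v1:inf,v2:13,v3:22,v4:0,v5:inf,v6:21,v7:21,v8:35
step 6: dist = v0:16,v1:inf,v2:13,v3:22,v4:0,v5:inf,v6:21,v7:21,v8:35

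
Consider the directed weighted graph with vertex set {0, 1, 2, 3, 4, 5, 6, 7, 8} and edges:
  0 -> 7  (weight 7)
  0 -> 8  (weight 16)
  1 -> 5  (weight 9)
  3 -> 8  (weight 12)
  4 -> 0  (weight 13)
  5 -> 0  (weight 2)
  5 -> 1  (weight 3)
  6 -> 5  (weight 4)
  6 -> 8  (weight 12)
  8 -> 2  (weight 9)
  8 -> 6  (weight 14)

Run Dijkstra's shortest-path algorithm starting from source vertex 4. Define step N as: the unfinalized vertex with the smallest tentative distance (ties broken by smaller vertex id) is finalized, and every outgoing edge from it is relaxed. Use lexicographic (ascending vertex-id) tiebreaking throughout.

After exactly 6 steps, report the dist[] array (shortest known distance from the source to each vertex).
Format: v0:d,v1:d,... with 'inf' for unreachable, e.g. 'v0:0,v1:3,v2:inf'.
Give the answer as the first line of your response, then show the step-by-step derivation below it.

v0:13,v1:inf,v2:38,v3:inf,v4:0,v5:47,v6:43,v7:20,v8:29

step 1: dist = v0:13,v1:inf,v2:inf,v3:inf,v4:0,v5:inf,v6:inf,v7:inf,v8:inf
step 2: dist = v0:13,v1:inf,v2:inf,v3:inf,v4:0,v5:inf,v6:inf,v7:20,v8:29
step 3: dist = v0:13,v1:inf,v2:inf,v3:inf,v4:0,v5:inf,v6:inf,v7:20,v8:29
step 4: dist = v0:13,v1:inf,v2:38,v3:inf,v4:0,v5:inf,v6:43,v7:20,v8:29
step 5: dist = v0:13,v1:inf,v2:38,v3:inf,v4:0,v5:inf,v6:43,v7:20,v8:29
step 6: dist = v0:13,v1:inf,v2:38,v3:inf,v4:0,v5:47,v6:43,v7:20,v8:29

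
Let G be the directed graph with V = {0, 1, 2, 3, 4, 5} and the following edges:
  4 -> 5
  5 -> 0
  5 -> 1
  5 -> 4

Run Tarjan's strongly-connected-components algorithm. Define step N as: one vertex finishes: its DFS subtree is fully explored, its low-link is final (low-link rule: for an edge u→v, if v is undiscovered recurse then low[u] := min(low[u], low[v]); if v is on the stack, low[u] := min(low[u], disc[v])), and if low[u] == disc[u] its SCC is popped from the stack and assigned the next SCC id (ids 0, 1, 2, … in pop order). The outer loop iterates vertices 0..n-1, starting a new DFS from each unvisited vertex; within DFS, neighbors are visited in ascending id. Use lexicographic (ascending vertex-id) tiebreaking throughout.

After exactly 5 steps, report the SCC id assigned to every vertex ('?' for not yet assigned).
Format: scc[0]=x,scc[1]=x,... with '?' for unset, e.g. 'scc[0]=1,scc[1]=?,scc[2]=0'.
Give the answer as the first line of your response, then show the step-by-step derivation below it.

scc[0]=0,scc[1]=1,scc[2]=2,scc[3]=3,scc[4]=?,scc[5]=?

step 1: low=(low[0]=0,low[1]=?,low[2]=?,low[3]=?,low[4]=?,low[5]=?); scc=(scc[0]=0,scc[1]=?,scc[2]=?,scc[3]=?,scc[4]=?,scc[5]=?)
step 2: low=(low[0]=0,low[1]=1,low[2]=?,low[3]=?,low[4]=?,low[5]=?); scc=(scc[0]=0,scc[1]=1,scc[2]=?,scc[3]=?,scc[4]=?,scc[5]=?)
step 3: low=(low[0]=0,low[1]=1,low[2]=2,low[3]=?,low[4]=?,low[5]=?); scc=(scc[0]=0,scc[1]=1,scc[2]=2,scc[3]=?,scc[4]=?,scc[5]=?)
step 4: low=(low[0]=0,low[1]=1,low[2]=2,low[3]=3,low[4]=?,low[5]=?); scc=(scc[0]=0,scc[1]=1,scc[2]=2,scc[3]=3,scc[4]=?,scc[5]=?)
step 5: low=(low[0]=0,low[1]=1,low[2]=2,low[3]=3,low[4]=4,low[5]=4); scc=(scc[0]=0,scc[1]=1,scc[2]=2,scc[3]=3,scc[4]=?,scc[5]=?)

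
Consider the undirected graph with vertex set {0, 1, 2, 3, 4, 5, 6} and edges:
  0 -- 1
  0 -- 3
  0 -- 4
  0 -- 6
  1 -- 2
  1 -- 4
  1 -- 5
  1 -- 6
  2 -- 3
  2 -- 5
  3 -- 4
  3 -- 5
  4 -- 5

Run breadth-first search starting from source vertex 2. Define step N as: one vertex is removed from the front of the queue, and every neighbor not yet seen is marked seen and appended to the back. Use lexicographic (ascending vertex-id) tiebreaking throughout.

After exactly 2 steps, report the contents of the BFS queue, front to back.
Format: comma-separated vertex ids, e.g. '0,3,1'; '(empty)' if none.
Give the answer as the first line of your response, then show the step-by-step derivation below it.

3,5,0,4,6

step 1: dequeue 2; queue=[1,3,5]; order=2
step 2: dequeue 1; queue=[3,5,0,4,6]; order=2,1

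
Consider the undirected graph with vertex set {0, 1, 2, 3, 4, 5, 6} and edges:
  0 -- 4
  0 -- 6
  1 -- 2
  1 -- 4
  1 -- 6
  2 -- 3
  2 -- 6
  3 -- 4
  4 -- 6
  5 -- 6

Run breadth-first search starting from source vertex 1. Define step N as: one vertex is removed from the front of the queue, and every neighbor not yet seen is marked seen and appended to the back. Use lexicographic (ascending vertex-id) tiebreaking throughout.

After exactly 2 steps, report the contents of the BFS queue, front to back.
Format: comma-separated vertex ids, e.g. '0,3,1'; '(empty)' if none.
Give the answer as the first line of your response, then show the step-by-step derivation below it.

4,6,3

step 1: dequeue 1; queue=[2,4,6]; order=1
step 2: dequeue 2; queue=[4,6,3]; order=1,2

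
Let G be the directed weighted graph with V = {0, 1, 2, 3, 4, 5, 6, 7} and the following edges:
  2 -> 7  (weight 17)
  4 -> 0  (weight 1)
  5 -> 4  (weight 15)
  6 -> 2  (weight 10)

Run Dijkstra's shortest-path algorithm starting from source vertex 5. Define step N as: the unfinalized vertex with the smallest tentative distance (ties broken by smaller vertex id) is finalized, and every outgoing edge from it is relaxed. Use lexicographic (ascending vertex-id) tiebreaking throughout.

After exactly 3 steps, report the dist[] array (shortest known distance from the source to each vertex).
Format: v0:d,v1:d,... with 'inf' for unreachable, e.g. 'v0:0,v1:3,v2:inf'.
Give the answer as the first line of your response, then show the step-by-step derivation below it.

v0:16,v1:inf,v2:inf,v3:inf,v4:15,v5:0,v6:inf,v7:inf

step 1: dist = v0:inf,v1:inf,v2:inf,v3:inf,v4:15,v5:0,v6:inf,v7:inf
step 2: dist = v0:16,v1:inf,v2:inf,v3:inf,v4:15,v5:0,v6:inf,v7:inf
step 3: dist = v0:16,v1:inf,v2:inf,v3:inf,v4:15,v5:0,v6:inf,v7:inf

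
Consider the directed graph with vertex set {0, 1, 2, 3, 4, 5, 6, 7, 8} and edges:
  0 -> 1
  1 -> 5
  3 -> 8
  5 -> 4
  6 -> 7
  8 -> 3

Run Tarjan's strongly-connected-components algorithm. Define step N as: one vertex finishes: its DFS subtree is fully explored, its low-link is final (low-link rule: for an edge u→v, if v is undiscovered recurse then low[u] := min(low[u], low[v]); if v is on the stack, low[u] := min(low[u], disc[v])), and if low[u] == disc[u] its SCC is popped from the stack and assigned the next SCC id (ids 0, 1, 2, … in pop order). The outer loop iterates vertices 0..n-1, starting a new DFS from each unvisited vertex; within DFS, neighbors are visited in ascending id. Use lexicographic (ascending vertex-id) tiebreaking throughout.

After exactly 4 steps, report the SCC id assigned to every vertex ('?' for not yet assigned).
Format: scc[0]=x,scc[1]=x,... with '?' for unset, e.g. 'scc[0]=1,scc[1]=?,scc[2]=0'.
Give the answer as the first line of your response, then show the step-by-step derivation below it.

scc[0]=3,scc[1]=2,scc[2]=?,scc[3]=?,scc[4]=0,scc[5]=1,scc[6]=?,scc[7]=?,scc[8]=?

step 1: low=(low[0]=0,low[1]=1,low[2]=?,low[3]=?,low[4]=3,low[5]=2,low[6]=?,low[7]=?,low[8]=?); scc=(scc[0]=?,scc[1]=?,scc[2]=?,scc[3]=?,scc[4]=0,scc[5]=?,scc[6]=?,scc[7]=?,scc[8]=?)
step 2: low=(low[0]=0,low[1]=1,low[2]=?,low[3]=?,low[4]=3,low[5]=2,low[6]=?,low[7]=?,low[8]=?); scc=(scc[0]=?,scc[1]=?,scc[2]=?,scc[3]=?,scc[4]=0,scc[5]=1,scc[6]=?,scc[7]=?,scc[8]=?)
step 3: low=(low[0]=0,low[1]=1,low[2]=?,low[3]=?,low[4]=3,low[5]=2,low[6]=?,low[7]=?,low[8]=?); scc=(scc[0]=?,scc[1]=2,scc[2]=?,scc[3]=?,scc[4]=0,scc[5]=1,scc[6]=?,scc[7]=?,scc[8]=?)
step 4: low=(low[0]=0,low[1]=1,low[2]=?,low[3]=?,low[4]=3,low[5]=2,low[6]=?,low[7]=?,low[8]=?); scc=(scc[0]=3,scc[1]=2,scc[2]=?,scc[3]=?,scc[4]=0,scc[5]=1,scc[6]=?,scc[7]=?,scc[8]=?)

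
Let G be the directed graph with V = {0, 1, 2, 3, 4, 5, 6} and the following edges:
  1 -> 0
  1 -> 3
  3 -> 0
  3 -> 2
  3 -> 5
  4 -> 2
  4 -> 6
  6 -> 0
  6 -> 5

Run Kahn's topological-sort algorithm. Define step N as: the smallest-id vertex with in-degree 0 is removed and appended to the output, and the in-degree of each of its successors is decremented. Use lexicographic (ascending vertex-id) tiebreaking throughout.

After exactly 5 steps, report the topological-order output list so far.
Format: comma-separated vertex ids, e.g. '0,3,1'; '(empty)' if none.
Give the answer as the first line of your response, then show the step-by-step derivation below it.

1,3,4,2,6

step 1: output 1; order=[1]; indeg=(2,0,2,0,0,2,1)
step 2: output 3; order=[1,3]; indeg=(1,0,1,0,0,1,1)
step 3: output 4; order=[1,3,4]; indeg=(1,0,0,0,0,1,0)
step 4: output 2; order=[1,3,4,2]; indeg=(1,0,0,0,0,1,0)
step 5: output 6; order=[1,3,4,2,6]; indeg=(0,0,0,0,0,0,0)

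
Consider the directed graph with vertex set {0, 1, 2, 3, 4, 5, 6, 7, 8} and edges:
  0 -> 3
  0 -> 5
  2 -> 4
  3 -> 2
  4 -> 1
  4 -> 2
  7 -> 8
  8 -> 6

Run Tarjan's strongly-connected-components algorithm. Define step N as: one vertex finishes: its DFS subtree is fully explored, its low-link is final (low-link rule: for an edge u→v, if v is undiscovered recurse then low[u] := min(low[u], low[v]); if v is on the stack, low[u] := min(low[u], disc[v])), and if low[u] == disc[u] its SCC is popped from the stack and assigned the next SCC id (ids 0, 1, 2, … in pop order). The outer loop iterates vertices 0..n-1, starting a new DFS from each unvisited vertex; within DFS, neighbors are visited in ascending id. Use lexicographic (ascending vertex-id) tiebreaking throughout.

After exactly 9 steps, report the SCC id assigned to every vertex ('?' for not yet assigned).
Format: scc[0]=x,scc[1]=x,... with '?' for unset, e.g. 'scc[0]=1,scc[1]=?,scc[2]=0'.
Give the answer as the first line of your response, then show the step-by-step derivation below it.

scc[0]=4,scc[1]=0,scc[2]=1,scc[3]=2,scc[4]=1,scc[5]=3,scc[6]=5,scc[7]=7,scc[8]=6

step 1: low=(low[0]=0,low[1]=4,low[2]=2,low[3]=1,low[4]=3,low[5]=?,low[6]=?,low[7]=?,low[8]=?); scc=(scc[0]=?,scc[1]=0,scc[2]=?,scc[3]=?,scc[4]=?,scc[5]=?,scc[6]=?,scc[7]=?,scc[8]=?)
step 2: low=(low[0]=0,low[1]=4,low[2]=2,low[3]=1,low[4]=2,low[5]=?,low[6]=?,low[7]=?,low[8]=?); scc=(scc[0]=?,scc[1]=0,scc[2]=?,scc[3]=?,scc[4]=?,scc[5]=?,scc[6]=?,scc[7]=?,scc[8]=?)
step 3: low=(low[0]=0,low[1]=4,low[2]=2,low[3]=1,low[4]=2,low[5]=?,low[6]=?,low[7]=?,low[8]=?); scc=(scc[0]=?,scc[1]=0,scc[2]=1,scc[3]=?,scc[4]=1,scc[5]=?,scc[6]=?,scc[7]=?,scc[8]=?)
step 4: low=(low[0]=0,low[1]=4,low[2]=2,low[3]=1,low[4]=2,low[5]=?,low[6]=?,low[7]=?,low[8]=?); scc=(scc[0]=?,scc[1]=0,scc[2]=1,scc[3]=2,scc[4]=1,scc[5]=?,scc[6]=?,scc[7]=?,scc[8]=?)
step 5: low=(low[0]=0,low[1]=4,low[2]=2,low[3]=1,low[4]=2,low[5]=5,low[6]=?,low[7]=?,low[8]=?); scc=(scc[0]=?,scc[1]=0,scc[2]=1,scc[3]=2,scc[4]=1,scc[5]=3,scc[6]=?,scc[7]=?,scc[8]=?)
step 6: low=(low[0]=0,low[1]=4,low[2]=2,low[3]=1,low[4]=2,low[5]=5,low[6]=?,low[7]=?,low[8]=?); scc=(scc[0]=4,scc[1]=0,scc[2]=1,scc[3]=2,scc[4]=1,scc[5]=3,scc[6]=?,scc[7]=?,scc[8]=?)
step 7: low=(low[0]=0,low[1]=4,low[2]=2,low[3]=1,low[4]=2,low[5]=5,low[6]=6,low[7]=?,low[8]=?); scc=(scc[0]=4,scc[1]=0,scc[2]=1,scc[3]=2,scc[4]=1,scc[5]=3,scc[6]=5,scc[7]=?,scc[8]=?)
step 8: low=(low[0]=0,low[1]=4,low[2]=2,low[3]=1,low[4]=2,low[5]=5,low[6]=6,low[7]=7,low[8]=8); scc=(scc[0]=4,scc[1]=0,scc[2]=1,scc[3]=2,scc[4]=1,scc[5]=3,scc[6]=5,scc[7]=?,scc[8]=6)
step 9: low=(low[0]=0,low[1]=4,low[2]=2,low[3]=1,low[4]=2,low[5]=5,low[6]=6,low[7]=7,low[8]=8); scc=(scc[0]=4,scc[1]=0,scc[2]=1,scc[3]=2,scc[4]=1,scc[5]=3,scc[6]=5,scc[7]=7,scc[8]=6)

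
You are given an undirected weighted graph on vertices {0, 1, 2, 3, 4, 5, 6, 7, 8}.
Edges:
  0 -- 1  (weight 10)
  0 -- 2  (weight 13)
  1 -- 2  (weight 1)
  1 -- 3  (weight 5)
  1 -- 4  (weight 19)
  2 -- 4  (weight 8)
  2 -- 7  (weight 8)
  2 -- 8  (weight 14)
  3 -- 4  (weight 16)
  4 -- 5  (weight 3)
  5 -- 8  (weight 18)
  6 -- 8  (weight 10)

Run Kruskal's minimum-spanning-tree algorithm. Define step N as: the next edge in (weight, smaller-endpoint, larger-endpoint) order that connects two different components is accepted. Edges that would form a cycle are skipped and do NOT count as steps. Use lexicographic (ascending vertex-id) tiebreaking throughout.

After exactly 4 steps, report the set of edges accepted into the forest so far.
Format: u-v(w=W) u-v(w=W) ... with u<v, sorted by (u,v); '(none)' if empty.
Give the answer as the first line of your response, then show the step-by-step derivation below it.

1-2(w=1) 1-3(w=5) 2-4(w=8) 4-5(w=3)

step 1: add edge 1-2 (w=1); MST = {1-2(w=1)}
step 2: add edge 4-5 (w=3); MST = {1-2(w=1) 4-5(w=3)}
step 3: add edge 1-3 (w=5); MST = {1-2(w=1) 1-3(w=5) 4-5(w=3)}
step 4: add edge 2-4 (w=8); MST = {1-2(w=1) 1-3(w=5) 2-4(w=8) 4-5(w=3)}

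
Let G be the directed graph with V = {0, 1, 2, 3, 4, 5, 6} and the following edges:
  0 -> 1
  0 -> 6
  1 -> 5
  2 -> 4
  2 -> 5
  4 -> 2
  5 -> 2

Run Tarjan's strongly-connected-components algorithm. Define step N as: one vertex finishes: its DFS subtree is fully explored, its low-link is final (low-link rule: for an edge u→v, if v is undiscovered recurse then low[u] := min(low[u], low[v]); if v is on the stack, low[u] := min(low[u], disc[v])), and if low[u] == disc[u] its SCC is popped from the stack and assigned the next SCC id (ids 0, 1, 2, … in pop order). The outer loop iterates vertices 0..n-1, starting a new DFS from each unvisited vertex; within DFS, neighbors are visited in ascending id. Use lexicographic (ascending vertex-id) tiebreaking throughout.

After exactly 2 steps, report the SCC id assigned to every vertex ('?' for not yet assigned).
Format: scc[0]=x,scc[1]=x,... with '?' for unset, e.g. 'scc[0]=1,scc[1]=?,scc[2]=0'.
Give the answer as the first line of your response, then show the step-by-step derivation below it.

scc[0]=?,scc[1]=?,scc[2]=?,scc[3]=?,scc[4]=?,scc[5]=?,scc[6]=?

step 1: low=(low[0]=0,low[1]=1,low[2]=3,low[3]=?,low[4]=3,low[5]=2,low[6]=?); scc=(scc[0]=?,scc[1]=?,scc[2]=?,scc[3]=?,scc[4]=?,scc[5]=?,scc[6]=?)
step 2: low=(low[0]=0,low[1]=1,low[2]=2,low[3]=?,low[4]=3,low[5]=2,low[6]=?); scc=(scc[0]=?,scc[1]=?,scc[2]=?,scc[3]=?,scc[4]=?,scc[5]=?,scc[6]=?)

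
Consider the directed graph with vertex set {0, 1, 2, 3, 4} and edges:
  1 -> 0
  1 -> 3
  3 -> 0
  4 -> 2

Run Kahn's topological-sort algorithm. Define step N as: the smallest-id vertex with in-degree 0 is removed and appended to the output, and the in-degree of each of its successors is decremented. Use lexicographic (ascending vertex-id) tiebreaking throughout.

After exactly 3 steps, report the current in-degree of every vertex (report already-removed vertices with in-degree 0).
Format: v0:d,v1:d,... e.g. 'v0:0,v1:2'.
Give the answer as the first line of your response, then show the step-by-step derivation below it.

v0:0,v1:0,v2:1,v3:0,v4:0

step 1: output 1; order=[1]; indeg=(1,0,1,0,0)
step 2: output 3; order=[1,3]; indeg=(0,0,1,0,0)
step 3: output 0; order=[1,3,0]; indeg=(0,0,1,0,0)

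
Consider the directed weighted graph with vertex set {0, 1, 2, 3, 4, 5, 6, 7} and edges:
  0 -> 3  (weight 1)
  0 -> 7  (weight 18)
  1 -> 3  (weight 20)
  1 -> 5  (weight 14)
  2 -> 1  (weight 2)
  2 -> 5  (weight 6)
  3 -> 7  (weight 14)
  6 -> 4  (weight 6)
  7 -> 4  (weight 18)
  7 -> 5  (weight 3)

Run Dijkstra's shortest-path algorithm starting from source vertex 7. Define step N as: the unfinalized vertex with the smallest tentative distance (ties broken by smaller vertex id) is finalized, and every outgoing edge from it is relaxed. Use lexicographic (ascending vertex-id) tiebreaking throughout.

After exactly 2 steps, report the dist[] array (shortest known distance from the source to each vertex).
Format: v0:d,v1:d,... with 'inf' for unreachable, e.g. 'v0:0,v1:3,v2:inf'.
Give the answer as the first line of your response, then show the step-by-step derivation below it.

v0:inf,v1:inf,v2:inf,v3:inf,v4:18,v5:3,v6:inf,v7:0

step 1: dist = v0:inf,v1:inf,v2:inf,v3:inf,v4:18,v5:3,v6:inf,v7:0
step 2: dist = v0:inf,v1:inf,v2:inf,v3:inf,v4:18,v5:3,v6:inf,v7:0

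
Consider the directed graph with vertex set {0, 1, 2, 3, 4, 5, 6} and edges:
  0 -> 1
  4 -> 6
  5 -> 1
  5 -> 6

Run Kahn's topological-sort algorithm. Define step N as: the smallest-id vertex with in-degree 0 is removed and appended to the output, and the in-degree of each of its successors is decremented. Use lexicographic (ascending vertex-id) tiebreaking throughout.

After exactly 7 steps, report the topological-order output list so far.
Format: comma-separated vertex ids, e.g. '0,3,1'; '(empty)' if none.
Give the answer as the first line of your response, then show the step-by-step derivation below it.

0,2,3,4,5,1,6

step 1: output 0; order=[0]; indeg=(0,1,0,0,0,0,2)
step 2: output 2; order=[0,2]; indeg=(0,1,0,0,0,0,2)
step 3: output 3; order=[0,2,3]; indeg=(0,1,0,0,0,0,2)
step 4: output 4; order=[0,2,3,4]; indeg=(0,1,0,0,0,0,1)
step 5: output 5; order=[0,2,3,4,5]; indeg=(0,0,0,0,0,0,0)
step 6: output 1; order=[0,2,3,4,5,1]; indeg=(0,0,0,0,0,0,0)
step 7: output 6; order=[0,2,3,4,5,1,6]; indeg=(0,0,0,0,0,0,0)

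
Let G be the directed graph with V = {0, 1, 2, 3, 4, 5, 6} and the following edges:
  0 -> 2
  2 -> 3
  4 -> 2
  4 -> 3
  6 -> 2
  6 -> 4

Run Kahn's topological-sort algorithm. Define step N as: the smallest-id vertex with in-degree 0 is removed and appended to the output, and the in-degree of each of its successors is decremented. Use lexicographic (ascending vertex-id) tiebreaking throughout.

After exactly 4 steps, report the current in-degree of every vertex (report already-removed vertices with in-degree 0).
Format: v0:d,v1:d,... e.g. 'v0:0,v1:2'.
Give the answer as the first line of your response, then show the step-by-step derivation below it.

v0:0,v1:0,v2:1,v3:2,v4:0,v5:0,v6:0

step 1: output 0; order=[0]; indeg=(0,0,2,2,1,0,0)
step 2: output 1; order=[0,1]; indeg=(0,0,2,2,1,0,0)
step 3: output 5; order=[0,1,5]; indeg=(0,0,2,2,1,0,0)
step 4: output 6; order=[0,1,5,6]; indeg=(0,0,1,2,0,0,0)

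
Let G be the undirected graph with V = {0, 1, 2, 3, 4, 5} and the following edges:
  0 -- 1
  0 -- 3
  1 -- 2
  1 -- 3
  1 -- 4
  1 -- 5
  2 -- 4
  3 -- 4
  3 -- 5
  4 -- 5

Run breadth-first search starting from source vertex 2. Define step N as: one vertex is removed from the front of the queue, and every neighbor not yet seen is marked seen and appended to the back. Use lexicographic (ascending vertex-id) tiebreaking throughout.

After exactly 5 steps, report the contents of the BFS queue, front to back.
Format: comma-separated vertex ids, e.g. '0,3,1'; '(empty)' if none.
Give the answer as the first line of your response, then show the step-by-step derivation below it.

5

step 1: dequeue 2; queue=[1,4]; order=2
step 2: dequeue 1; queue=[4,0,3,5]; order=2,1
step 3: dequeue 4; queue=[0,3,5]; order=2,1,4
step 4: dequeue 0; queue=[3,5]; order=2,1,4,0
step 5: dequeue 3; queue=[5]; order=2,1,4,0,3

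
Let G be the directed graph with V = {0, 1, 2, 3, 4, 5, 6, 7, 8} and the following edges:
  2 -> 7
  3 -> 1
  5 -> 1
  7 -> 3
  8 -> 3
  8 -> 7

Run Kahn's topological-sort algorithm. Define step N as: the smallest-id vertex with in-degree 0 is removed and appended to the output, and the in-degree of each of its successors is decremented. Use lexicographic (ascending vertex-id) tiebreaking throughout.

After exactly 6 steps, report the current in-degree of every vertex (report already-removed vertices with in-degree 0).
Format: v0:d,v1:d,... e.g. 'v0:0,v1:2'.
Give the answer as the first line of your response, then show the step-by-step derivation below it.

v0:0,v1:1,v2:0,v3:1,v4:0,v5:0,v6:0,v7:0,v8:0

step 1: output 0; order=[0]; indeg=(0,2,0,2,0,0,0,2,0)
step 2: output 2; order=[0,2]; indeg=(0,2,0,2,0,0,0,1,0)
step 3: output 4; order=[0,2,4]; indeg=(0,2,0,2,0,0,0,1,0)
step 4: output 5; order=[0,2,4,5]; indeg=(0,1,0,2,0,0,0,1,0)
step 5: output 6; order=[0,2,4,5,6]; indeg=(0,1,0,2,0,0,0,1,0)
step 6: output 8; order=[0,2,4,5,6,8]; indeg=(0,1,0,1,0,0,0,0,0)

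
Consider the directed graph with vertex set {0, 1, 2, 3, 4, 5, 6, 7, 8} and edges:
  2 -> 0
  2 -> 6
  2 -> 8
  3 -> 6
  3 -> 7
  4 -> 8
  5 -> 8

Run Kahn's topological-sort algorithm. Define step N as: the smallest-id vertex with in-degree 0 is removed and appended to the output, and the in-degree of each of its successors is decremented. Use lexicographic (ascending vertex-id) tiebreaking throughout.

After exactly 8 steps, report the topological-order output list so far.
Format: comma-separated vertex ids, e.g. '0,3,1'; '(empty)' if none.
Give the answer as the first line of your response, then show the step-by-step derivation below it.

1,2,0,3,4,5,6,7

step 1: output 1; order=[1]; indeg=(1,0,0,0,0,0,2,1,3)
step 2: output 2; order=[1,2]; indeg=(0,0,0,0,0,0,1,1,2)
step 3: output 0; order=[1,2,0]; indeg=(0,0,0,0,0,0,1,1,2)
step 4: output 3; order=[1,2,0,3]; indeg=(0,0,0,0,0,0,0,0,2)
step 5: output 4; order=[1,2,0,3,4]; indeg=(0,0,0,0,0,0,0,0,1)
step 6: output 5; order=[1,2,0,3,4,5]; indeg=(0,0,0,0,0,0,0,0,0)
step 7: output 6; order=[1,2,0,3,4,5,6]; indeg=(0,0,0,0,0,0,0,0,0)
step 8: output 7; order=[1,2,0,3,4,5,6,7]; indeg=(0,0,0,0,0,0,0,0,0)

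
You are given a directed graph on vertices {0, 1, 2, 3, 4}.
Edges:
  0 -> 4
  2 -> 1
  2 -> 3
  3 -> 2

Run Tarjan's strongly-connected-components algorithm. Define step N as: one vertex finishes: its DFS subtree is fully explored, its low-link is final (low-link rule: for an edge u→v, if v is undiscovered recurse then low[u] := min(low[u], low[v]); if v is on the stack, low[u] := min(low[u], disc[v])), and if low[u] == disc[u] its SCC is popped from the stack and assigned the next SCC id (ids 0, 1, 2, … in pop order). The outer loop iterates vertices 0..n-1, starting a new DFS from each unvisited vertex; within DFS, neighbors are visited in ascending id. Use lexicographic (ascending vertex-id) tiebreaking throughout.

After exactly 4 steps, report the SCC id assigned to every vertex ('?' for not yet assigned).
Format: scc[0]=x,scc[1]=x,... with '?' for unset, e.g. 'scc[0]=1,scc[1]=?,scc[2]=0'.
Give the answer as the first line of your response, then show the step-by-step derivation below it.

scc[0]=1,scc[1]=2,scc[2]=?,scc[3]=?,scc[4]=0

step 1: low=(low[0]=0,low[1]=?,low[2]=?,low[3]=?,low[4]=1); scc=(scc[0]=?,scc[1]=?,scc[2]=?,scc[3]=?,scc[4]=0)
step 2: low=(low[0]=0,low[1]=?,low[2]=?,low[3]=?,low[4]=1); scc=(scc[0]=1,scc[1]=?,scc[2]=?,scc[3]=?,scc[4]=0)
step 3: low=(low[0]=0,low[1]=2,low[2]=?,low[3]=?,low[4]=1); scc=(scc[0]=1,scc[1]=2,scc[2]=?,scc[3]=?,scc[4]=0)
step 4: low=(low[0]=0,low[1]=2,low[2]=3,low[3]=3,low[4]=1); scc=(scc[0]=1,scc[1]=2,scc[2]=?,scc[3]=?,scc[4]=0)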